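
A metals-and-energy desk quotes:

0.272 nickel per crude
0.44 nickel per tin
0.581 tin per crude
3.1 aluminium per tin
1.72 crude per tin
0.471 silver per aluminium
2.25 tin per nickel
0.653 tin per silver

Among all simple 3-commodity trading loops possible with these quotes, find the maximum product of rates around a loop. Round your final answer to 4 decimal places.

nickel→tin→crude→nickel: 2.25 × 1.72 × 0.272 = 1.05264
tin→aluminium→silver→tin: 3.1 × 0.471 × 0.653 = 0.95345
Maximum is nickel→tin→crude→nickel at 1.0526; arbitrage exists.

1.0526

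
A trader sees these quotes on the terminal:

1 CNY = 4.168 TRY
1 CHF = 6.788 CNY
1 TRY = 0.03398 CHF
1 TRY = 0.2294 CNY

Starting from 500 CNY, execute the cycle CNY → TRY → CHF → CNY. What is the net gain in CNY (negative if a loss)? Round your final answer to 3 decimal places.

-19.312

500 CNY × 4.168 = 2084 TRY
2084 TRY × 0.03398 = 70.81432 CHF
70.81432 CHF × 6.788 = 480.68760416 CNY
Net change: 480.68760416 − 500 = -19.31239584 CNY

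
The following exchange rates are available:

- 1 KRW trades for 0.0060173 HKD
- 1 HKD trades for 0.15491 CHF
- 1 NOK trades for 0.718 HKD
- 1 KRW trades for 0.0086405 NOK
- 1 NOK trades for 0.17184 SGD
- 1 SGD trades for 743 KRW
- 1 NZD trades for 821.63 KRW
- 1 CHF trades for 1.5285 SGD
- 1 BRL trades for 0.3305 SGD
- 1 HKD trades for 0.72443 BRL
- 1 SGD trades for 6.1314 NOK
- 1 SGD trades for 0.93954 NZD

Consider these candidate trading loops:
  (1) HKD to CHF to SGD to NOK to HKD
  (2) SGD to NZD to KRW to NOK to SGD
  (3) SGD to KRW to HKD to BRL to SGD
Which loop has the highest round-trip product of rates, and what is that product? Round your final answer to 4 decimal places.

(1) 0.15491 × 1.5285 × 6.1314 × 0.718 = 1.04239
(2) 0.93954 × 821.63 × 0.0086405 × 0.17184 = 1.14618
(3) 743 × 0.0060173 × 0.72443 × 0.3305 = 1.07043
Highest is cycle (2) at 1.1462 (>1, arbitrage).

1.1462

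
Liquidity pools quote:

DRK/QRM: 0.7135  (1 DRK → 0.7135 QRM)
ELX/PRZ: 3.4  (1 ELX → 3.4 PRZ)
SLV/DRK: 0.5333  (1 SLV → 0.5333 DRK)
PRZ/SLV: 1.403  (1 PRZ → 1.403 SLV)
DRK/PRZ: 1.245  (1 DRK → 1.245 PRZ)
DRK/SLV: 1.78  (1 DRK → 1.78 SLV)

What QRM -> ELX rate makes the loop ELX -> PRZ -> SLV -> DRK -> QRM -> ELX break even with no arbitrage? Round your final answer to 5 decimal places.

0.55093

Known legs of the cycle: 3.4 × 1.403 × 0.5333 × 0.7135 = 1.81510665541
For no arbitrage the full-cycle product must be 1, so the missing rate is 1 / 1.81510665541 ≈ 0.5509318.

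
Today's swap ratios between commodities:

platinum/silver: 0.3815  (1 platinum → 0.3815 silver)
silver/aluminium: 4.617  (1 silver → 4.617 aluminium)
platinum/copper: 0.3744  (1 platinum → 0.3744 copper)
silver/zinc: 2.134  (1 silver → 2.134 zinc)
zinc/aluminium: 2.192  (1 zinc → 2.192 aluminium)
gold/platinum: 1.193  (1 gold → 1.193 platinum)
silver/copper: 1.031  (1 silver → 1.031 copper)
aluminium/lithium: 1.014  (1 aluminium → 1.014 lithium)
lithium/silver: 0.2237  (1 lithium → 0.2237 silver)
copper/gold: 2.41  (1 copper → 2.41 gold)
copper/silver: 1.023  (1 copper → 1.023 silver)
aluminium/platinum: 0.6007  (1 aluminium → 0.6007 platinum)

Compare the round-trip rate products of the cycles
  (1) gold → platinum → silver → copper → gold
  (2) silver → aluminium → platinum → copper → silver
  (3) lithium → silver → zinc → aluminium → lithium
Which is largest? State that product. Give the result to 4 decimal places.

1.1309

(1) 1.193 × 0.3815 × 1.031 × 2.41 = 1.13086
(2) 4.617 × 0.6007 × 0.3744 × 1.023 = 1.06226
(3) 0.2237 × 2.134 × 2.192 × 1.014 = 1.06106
Highest is cycle (1) at 1.1309 (>1, arbitrage).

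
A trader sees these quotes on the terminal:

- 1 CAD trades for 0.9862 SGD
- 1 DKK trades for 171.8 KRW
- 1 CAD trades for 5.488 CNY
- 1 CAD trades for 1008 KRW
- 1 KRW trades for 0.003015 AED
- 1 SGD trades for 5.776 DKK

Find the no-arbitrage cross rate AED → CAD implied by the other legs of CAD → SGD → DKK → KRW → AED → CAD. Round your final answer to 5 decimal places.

Known legs of the cycle: 0.9862 × 5.776 × 171.8 × 0.003015 = 2.9505478269024
For no arbitrage the full-cycle product must be 1, so the missing rate is 1 / 2.9505478269024 ≈ 0.3389201.

0.33892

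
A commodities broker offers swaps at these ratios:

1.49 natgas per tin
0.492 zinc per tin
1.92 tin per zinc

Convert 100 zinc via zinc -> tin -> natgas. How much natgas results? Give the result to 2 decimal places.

100 zinc × 1.92 = 192 tin
192 tin × 1.49 = 286.08 natgas

286.08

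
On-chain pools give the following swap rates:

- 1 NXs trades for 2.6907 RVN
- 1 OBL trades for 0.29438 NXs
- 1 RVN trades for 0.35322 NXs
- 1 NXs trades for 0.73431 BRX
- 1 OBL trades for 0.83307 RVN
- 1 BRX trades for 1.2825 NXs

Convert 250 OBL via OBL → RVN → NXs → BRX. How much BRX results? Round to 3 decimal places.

54.019

250 OBL × 0.83307 = 208.2675 RVN
208.2675 RVN × 0.35322 = 73.56424635 NXs
73.56424635 NXs × 0.73431 = 54.0189617372685 BRX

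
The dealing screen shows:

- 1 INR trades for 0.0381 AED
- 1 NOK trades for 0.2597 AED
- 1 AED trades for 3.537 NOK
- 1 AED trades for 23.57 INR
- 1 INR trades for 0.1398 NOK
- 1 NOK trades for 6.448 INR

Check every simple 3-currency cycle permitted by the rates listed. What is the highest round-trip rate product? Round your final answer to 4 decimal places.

0.8689

AED→NOK→INR→AED: 3.537 × 6.448 × 0.0381 = 0.86893
AED→INR→NOK→AED: 23.57 × 0.1398 × 0.2597 = 0.85573
Maximum is AED→NOK→INR→AED at 0.8689; no arbitrage — every cycle loses value.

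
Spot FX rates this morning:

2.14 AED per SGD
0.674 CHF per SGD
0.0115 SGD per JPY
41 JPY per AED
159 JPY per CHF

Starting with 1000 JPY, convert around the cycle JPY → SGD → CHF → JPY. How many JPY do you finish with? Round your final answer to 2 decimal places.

1000 JPY × 0.0115 = 11.5 SGD
11.5 SGD × 0.674 = 7.751 CHF
7.751 CHF × 159 = 1232.409 JPY

1232.41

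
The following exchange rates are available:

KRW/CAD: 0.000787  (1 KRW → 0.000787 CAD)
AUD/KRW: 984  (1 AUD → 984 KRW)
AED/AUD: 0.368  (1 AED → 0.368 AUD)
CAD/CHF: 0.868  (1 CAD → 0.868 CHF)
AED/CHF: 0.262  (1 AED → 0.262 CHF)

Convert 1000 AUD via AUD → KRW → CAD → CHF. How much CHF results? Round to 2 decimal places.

672.19

1000 AUD × 984 = 984000 KRW
984000 KRW × 0.000787 = 774.408 CAD
774.408 CAD × 0.868 = 672.186144 CHF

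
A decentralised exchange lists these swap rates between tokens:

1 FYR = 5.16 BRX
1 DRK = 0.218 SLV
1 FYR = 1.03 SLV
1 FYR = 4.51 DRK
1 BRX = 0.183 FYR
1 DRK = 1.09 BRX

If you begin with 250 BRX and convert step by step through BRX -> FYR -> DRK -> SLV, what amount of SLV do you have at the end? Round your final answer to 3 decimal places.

250 BRX × 0.183 = 45.75 FYR
45.75 FYR × 4.51 = 206.3325 DRK
206.3325 DRK × 0.218 = 44.980485 SLV

44.980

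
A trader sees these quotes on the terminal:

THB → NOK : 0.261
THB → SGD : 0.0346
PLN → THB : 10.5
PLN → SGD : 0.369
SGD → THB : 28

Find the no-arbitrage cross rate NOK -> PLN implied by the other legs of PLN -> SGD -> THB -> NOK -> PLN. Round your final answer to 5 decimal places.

0.37083

Known legs of the cycle: 0.369 × 28 × 0.261 = 2.696652
For no arbitrage the full-cycle product must be 1, so the missing rate is 1 / 2.696652 ≈ 0.3708302.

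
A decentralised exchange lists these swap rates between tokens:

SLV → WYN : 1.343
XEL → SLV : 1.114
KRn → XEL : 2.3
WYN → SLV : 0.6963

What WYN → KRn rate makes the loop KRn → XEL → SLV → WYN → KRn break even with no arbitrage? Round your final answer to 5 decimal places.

Known legs of the cycle: 2.3 × 1.114 × 1.343 = 3.4410346
For no arbitrage the full-cycle product must be 1, so the missing rate is 1 / 3.4410346 ≈ 0.2906103.

0.29061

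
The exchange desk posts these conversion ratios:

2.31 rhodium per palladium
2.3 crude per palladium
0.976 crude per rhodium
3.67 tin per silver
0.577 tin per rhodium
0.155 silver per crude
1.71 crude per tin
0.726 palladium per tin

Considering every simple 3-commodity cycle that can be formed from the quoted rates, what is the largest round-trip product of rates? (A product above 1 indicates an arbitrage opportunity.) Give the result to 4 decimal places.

crude→silver→tin→crude: 0.155 × 3.67 × 1.71 = 0.97273
palladium→rhodium→tin→palladium: 2.31 × 0.577 × 0.726 = 0.96766
Maximum is crude→silver→tin→crude at 0.9727; no arbitrage — every cycle loses value.

0.9727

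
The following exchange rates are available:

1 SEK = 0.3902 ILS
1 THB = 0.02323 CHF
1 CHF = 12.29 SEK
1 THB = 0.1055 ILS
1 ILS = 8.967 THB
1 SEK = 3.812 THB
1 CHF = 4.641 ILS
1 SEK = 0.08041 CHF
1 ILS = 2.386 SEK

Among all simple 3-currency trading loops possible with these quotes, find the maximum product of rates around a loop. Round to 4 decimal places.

SEK→THB→CHF→SEK: 3.812 × 0.02323 × 12.29 = 1.08831
ILS→THB→CHF→ILS: 8.967 × 0.02323 × 4.641 = 0.96674
SEK→THB→ILS→SEK: 3.812 × 0.1055 × 2.386 = 0.95957
SEK→CHF→ILS→SEK: 0.08041 × 4.641 × 2.386 = 0.89041
Maximum is SEK→THB→CHF→SEK at 1.0883; arbitrage exists.

1.0883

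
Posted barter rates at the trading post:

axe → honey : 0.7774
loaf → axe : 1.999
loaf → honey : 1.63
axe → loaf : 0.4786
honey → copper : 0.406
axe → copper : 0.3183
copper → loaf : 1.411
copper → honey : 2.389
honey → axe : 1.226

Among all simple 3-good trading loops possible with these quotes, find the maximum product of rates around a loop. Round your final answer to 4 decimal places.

loaf→honey→axe→loaf: 1.63 × 1.226 × 0.4786 = 0.95642
loaf→honey→copper→loaf: 1.63 × 0.406 × 1.411 = 0.93377
axe→copper→honey→axe: 0.3183 × 2.389 × 1.226 = 0.93227
loaf→axe→copper→loaf: 1.999 × 0.3183 × 1.411 = 0.89779
Maximum is loaf→honey→axe→loaf at 0.9564; no arbitrage — every cycle loses value.

0.9564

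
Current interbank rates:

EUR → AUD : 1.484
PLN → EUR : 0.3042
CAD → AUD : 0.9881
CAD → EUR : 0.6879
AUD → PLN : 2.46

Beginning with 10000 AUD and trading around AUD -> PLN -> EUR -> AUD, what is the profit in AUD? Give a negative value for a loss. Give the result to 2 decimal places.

10000 AUD × 2.46 = 24600 PLN
24600 PLN × 0.3042 = 7483.32 EUR
7483.32 EUR × 1.484 = 11105.24688 AUD
Net change: 11105.24688 − 10000 = 1105.24688 AUD

1105.25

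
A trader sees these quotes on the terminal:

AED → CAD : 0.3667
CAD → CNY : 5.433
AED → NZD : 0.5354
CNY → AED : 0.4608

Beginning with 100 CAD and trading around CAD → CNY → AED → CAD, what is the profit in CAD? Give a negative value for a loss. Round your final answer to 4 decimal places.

100 CAD × 5.433 = 543.3 CNY
543.3 CNY × 0.4608 = 250.35264 AED
250.35264 AED × 0.3667 = 91.804313088 CAD
Net change: 91.804313088 − 100 = -8.195686912 CAD

-8.1957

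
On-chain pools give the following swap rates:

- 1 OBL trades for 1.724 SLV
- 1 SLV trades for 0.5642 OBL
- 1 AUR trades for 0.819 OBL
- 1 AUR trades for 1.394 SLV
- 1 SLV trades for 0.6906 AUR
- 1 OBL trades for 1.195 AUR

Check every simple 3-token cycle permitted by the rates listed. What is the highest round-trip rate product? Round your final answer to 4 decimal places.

0.9751

OBL→SLV→AUR→OBL: 1.724 × 0.6906 × 0.819 = 0.97510
OBL→AUR→SLV→OBL: 1.195 × 1.394 × 0.5642 = 0.93986
Maximum is OBL→SLV→AUR→OBL at 0.9751; no arbitrage — every cycle loses value.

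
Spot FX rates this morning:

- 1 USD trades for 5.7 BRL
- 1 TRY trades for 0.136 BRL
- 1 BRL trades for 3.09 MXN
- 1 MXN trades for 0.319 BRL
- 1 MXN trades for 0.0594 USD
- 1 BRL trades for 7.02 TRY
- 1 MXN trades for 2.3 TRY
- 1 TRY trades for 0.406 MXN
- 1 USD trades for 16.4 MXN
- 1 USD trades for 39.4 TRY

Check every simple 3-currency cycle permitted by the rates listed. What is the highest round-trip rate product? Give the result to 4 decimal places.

MXN→USD→BRL→MXN: 0.0594 × 5.7 × 3.09 = 1.04621
TRY→BRL→MXN→TRY: 0.136 × 3.09 × 2.3 = 0.96655
TRY→MXN→USD→TRY: 0.406 × 0.0594 × 39.4 = 0.95019
TRY→MXN→BRL→TRY: 0.406 × 0.319 × 7.02 = 0.90919
Maximum is MXN→USD→BRL→MXN at 1.0462; arbitrage exists.

1.0462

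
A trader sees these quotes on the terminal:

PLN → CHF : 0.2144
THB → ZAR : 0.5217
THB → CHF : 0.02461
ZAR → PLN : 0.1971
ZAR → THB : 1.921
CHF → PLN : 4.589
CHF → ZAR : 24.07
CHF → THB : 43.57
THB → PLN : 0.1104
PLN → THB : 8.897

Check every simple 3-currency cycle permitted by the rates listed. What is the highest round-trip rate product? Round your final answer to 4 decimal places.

CHF→ZAR→THB→CHF: 24.07 × 1.921 × 0.02461 = 1.13793
CHF→THB→PLN→CHF: 43.57 × 0.1104 × 0.2144 = 1.03129
CHF→ZAR→PLN→CHF: 24.07 × 0.1971 × 0.2144 = 1.01716
CHF→PLN→THB→CHF: 4.589 × 8.897 × 0.02461 = 1.00479
PLN→THB→ZAR→PLN: 8.897 × 0.5217 × 0.1971 = 0.91485
Maximum is CHF→ZAR→THB→CHF at 1.1379; arbitrage exists.

1.1379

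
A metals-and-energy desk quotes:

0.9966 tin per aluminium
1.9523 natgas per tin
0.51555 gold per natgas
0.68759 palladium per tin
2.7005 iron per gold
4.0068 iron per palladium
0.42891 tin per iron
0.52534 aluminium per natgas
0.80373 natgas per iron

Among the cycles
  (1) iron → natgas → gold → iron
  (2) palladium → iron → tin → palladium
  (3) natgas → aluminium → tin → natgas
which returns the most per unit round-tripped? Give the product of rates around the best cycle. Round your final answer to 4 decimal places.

(1) 0.80373 × 0.51555 × 2.7005 = 1.11899
(2) 4.0068 × 0.42891 × 0.68759 = 1.18166
(3) 0.52534 × 0.9966 × 1.9523 = 1.02213
Highest is cycle (2) at 1.1817 (>1, arbitrage).

1.1817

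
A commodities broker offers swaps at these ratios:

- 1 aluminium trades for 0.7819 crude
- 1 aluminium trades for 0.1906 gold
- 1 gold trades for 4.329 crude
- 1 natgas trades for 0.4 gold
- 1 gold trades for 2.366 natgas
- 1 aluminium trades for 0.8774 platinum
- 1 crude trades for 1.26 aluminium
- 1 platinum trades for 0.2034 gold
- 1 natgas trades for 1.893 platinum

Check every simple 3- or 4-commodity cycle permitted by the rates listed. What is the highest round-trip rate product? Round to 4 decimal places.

crude→aluminium→gold→crude: 1.26 × 0.1906 × 4.329 = 1.03964
crude→aluminium→platinum→gold→crude: 1.26 × 0.8774 × 0.2034 × 4.329 = 0.97343
natgas→platinum→gold→natgas: 1.893 × 0.2034 × 2.366 = 0.91100
Maximum is crude→aluminium→gold→crude at 1.0396; arbitrage exists.

1.0396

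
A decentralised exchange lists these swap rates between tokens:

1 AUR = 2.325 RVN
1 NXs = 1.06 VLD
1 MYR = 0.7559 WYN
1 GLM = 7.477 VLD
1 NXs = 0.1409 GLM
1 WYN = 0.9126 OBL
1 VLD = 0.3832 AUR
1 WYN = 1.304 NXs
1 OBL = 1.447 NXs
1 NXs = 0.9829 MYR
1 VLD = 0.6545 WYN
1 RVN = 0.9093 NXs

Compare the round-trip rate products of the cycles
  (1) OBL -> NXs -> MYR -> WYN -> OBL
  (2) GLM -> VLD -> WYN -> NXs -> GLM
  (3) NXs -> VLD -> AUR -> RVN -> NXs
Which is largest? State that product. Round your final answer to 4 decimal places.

(1) 1.447 × 0.9829 × 0.7559 × 0.9126 = 0.98112
(2) 7.477 × 0.6545 × 1.304 × 0.1409 = 0.89914
(3) 1.06 × 0.3832 × 2.325 × 0.9093 = 0.85874
Highest is cycle (1) at 0.9811 (≤1, no arbitrage).

0.9811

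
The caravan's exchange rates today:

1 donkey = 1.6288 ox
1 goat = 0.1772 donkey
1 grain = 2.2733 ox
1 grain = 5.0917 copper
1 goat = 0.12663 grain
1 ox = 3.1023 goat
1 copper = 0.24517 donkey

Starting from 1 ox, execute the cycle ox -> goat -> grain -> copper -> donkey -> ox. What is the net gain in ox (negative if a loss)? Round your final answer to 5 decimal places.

1 ox × 3.1023 = 3.1023 goat
3.1023 goat × 0.12663 = 0.392844249 grain
0.392844249 grain × 5.0917 = 2.0002450626333 copper
2.0002450626333 copper × 0.24517 = 0.490400082005806161 donkey
0.490400082005806161 donkey × 1.6288 = 0.7987636535710570750368 ox
Net change: 0.7987636535710570750368 − 1 = -0.2012363464289429249632 ox

-0.20124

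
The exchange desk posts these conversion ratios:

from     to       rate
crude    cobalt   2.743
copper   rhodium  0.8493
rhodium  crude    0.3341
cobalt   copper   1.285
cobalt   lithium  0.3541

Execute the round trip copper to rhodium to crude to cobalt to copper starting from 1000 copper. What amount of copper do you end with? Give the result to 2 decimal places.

1000.15

1000 copper × 0.8493 = 849.3 rhodium
849.3 rhodium × 0.3341 = 283.75113 crude
283.75113 crude × 2.743 = 778.32934959 cobalt
778.32934959 cobalt × 1.285 = 1000.15321422315 copper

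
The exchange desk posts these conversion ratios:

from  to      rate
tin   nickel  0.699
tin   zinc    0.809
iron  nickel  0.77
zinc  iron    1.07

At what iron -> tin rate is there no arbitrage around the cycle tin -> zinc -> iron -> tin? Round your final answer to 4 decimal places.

1.1552

Known legs of the cycle: 0.809 × 1.07 = 0.86563
For no arbitrage the full-cycle product must be 1, so the missing rate is 1 / 0.86563 ≈ 1.155228.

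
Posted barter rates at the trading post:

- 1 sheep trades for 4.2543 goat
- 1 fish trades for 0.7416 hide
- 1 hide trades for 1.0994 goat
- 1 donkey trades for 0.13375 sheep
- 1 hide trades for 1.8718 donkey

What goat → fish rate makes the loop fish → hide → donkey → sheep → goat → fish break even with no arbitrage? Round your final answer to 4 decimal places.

1.2660

Known legs of the cycle: 0.7416 × 1.8718 × 0.13375 × 4.2543 = 0.78986171982186
For no arbitrage the full-cycle product must be 1, so the missing rate is 1 / 0.78986171982186 ≈ 1.266044.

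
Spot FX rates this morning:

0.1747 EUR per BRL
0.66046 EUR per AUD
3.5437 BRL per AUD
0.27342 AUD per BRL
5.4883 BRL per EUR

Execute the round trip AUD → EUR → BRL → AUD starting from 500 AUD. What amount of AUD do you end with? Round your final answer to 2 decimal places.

495.55

500 AUD × 0.66046 = 330.23 EUR
330.23 EUR × 5.4883 = 1812.401309 BRL
1812.401309 BRL × 0.27342 = 495.54676590678 AUD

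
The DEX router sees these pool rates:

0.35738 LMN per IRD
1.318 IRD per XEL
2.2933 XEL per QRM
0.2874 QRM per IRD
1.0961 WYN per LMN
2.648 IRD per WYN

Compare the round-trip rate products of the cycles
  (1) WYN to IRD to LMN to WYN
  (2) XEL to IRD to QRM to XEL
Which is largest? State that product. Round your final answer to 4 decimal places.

(1) 2.648 × 0.35738 × 1.0961 = 1.03729
(2) 1.318 × 0.2874 × 2.2933 = 0.86869
Highest is cycle (1) at 1.0373 (>1, arbitrage).

1.0373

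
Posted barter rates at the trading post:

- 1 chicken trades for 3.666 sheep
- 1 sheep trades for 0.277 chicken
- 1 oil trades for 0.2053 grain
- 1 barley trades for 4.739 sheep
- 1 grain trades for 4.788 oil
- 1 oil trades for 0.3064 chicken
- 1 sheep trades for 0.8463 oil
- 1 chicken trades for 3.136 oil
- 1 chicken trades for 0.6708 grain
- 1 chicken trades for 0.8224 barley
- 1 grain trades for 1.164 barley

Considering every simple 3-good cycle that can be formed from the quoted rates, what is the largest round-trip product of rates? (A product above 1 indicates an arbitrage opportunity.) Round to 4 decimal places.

sheep→chicken→barley→sheep: 0.277 × 0.8224 × 4.739 = 1.07957
grain→oil→chicken→grain: 4.788 × 0.3064 × 0.6708 = 0.98409
sheep→oil→chicken→sheep: 0.8463 × 0.3064 × 3.666 = 0.95062
Maximum is sheep→chicken→barley→sheep at 1.0796; arbitrage exists.

1.0796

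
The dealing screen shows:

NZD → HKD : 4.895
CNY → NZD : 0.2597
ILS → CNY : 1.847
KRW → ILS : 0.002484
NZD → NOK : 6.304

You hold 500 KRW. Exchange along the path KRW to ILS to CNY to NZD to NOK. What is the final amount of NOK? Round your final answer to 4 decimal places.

500 KRW × 0.002484 = 1.242 ILS
1.242 ILS × 1.847 = 2.293974 CNY
2.293974 CNY × 0.2597 = 0.5957450478 NZD
0.5957450478 NZD × 6.304 = 3.7555767813312 NOK

3.7556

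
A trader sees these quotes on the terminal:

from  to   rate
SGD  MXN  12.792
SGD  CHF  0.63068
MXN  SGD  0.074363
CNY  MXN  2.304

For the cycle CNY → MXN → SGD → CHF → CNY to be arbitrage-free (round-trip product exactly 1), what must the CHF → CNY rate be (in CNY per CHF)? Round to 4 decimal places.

9.2545

Known legs of the cycle: 2.304 × 0.074363 × 0.63068 = 0.10805588775936
For no arbitrage the full-cycle product must be 1, so the missing rate is 1 / 0.10805588775936 ≈ 9.254470.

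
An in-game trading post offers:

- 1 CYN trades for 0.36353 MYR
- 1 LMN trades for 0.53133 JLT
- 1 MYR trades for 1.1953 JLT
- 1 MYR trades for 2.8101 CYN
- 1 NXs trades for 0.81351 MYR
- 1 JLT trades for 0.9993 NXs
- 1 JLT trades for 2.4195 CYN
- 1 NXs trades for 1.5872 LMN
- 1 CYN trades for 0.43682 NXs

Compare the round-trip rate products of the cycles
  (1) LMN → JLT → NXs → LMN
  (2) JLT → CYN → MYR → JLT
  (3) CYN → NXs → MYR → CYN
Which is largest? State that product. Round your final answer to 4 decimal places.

1.0513

(1) 0.53133 × 0.9993 × 1.5872 = 0.84274
(2) 2.4195 × 0.36353 × 1.1953 = 1.05134
(3) 0.43682 × 0.81351 × 2.8101 = 0.99859
Highest is cycle (2) at 1.0513 (>1, arbitrage).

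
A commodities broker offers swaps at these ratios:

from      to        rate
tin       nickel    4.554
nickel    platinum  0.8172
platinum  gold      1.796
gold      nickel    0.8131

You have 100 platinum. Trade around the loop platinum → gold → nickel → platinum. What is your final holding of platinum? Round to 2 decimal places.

100 platinum × 1.796 = 179.6 gold
179.6 gold × 0.8131 = 146.03276 nickel
146.03276 nickel × 0.8172 = 119.337971472 platinum

119.34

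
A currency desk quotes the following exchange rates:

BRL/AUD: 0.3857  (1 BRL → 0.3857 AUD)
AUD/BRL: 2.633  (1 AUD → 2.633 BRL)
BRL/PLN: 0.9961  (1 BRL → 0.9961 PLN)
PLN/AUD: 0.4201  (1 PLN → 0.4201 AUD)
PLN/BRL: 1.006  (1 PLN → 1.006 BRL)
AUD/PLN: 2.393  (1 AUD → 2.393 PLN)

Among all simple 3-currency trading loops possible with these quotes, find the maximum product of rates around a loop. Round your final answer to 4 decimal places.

1.1018

PLN→AUD→BRL→PLN: 0.4201 × 2.633 × 0.9961 = 1.10181
PLN→BRL→AUD→PLN: 1.006 × 0.3857 × 2.393 = 0.92852
Maximum is PLN→AUD→BRL→PLN at 1.1018; arbitrage exists.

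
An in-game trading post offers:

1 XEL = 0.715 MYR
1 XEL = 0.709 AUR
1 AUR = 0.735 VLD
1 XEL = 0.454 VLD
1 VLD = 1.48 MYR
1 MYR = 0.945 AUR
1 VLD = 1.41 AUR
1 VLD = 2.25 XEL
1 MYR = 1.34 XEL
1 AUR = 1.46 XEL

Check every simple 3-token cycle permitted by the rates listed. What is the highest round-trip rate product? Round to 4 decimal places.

VLD→XEL→AUR→VLD: 2.25 × 0.709 × 0.735 = 1.17251
VLD→MYR→AUR→VLD: 1.48 × 0.945 × 0.735 = 1.02797
AUR→XEL→MYR→AUR: 1.46 × 0.715 × 0.945 = 0.98649
VLD→AUR→XEL→VLD: 1.41 × 1.46 × 0.454 = 0.93460
VLD→MYR→XEL→VLD: 1.48 × 1.34 × 0.454 = 0.90037
Maximum is VLD→XEL→AUR→VLD at 1.1725; arbitrage exists.

1.1725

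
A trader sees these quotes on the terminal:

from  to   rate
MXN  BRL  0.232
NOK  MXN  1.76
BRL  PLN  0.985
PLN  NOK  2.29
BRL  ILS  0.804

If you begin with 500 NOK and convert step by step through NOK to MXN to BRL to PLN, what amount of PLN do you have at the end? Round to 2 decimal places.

500 NOK × 1.76 = 880 MXN
880 MXN × 0.232 = 204.16 BRL
204.16 BRL × 0.985 = 201.0976 PLN

201.10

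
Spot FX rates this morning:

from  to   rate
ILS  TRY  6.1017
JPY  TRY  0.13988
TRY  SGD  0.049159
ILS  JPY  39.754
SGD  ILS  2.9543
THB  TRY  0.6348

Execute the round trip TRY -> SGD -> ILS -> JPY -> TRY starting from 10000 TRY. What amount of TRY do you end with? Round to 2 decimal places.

8075.96

10000 TRY × 0.049159 = 491.59 SGD
491.59 SGD × 2.9543 = 1452.304337 ILS
1452.304337 ILS × 39.754 = 57734.906613098 JPY
57734.906613098 JPY × 0.13988 = 8075.95873704014824 TRY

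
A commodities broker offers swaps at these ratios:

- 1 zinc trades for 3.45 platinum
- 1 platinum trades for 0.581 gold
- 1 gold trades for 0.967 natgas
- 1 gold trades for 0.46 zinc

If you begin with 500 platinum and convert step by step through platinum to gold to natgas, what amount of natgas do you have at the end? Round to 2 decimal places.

280.91

500 platinum × 0.581 = 290.5 gold
290.5 gold × 0.967 = 280.9135 natgas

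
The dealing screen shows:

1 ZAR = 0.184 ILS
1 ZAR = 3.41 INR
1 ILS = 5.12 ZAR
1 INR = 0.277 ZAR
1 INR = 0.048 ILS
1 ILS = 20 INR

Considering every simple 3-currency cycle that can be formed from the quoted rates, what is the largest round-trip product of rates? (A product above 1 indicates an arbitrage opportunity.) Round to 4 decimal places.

INR→ZAR→ILS→INR: 0.277 × 0.184 × 20 = 1.01936
INR→ILS→ZAR→INR: 0.048 × 5.12 × 3.41 = 0.83804
Maximum is INR→ZAR→ILS→INR at 1.0194; arbitrage exists.

1.0194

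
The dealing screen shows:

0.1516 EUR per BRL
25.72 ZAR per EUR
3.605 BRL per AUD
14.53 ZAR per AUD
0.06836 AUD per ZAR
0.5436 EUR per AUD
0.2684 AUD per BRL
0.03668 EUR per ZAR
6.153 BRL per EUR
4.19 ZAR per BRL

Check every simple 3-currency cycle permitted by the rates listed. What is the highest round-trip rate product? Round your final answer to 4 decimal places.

AUD→BRL→ZAR→AUD: 3.605 × 4.19 × 0.06836 = 1.03257
AUD→EUR→ZAR→AUD: 0.5436 × 25.72 × 0.06836 = 0.95577
EUR→BRL→ZAR→EUR: 6.153 × 4.19 × 0.03668 = 0.94565
AUD→EUR→BRL→AUD: 0.5436 × 6.153 × 0.2684 = 0.89774
Maximum is AUD→BRL→ZAR→AUD at 1.0326; arbitrage exists.

1.0326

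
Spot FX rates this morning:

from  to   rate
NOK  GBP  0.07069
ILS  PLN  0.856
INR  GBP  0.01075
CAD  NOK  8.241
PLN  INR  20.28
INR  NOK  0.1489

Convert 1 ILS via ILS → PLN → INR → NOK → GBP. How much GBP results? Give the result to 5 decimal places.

0.18272

1 ILS × 0.856 = 0.856 PLN
0.856 PLN × 20.28 = 17.35968 INR
17.35968 INR × 0.1489 = 2.584856352 NOK
2.584856352 NOK × 0.07069 = 0.18272349552288 GBP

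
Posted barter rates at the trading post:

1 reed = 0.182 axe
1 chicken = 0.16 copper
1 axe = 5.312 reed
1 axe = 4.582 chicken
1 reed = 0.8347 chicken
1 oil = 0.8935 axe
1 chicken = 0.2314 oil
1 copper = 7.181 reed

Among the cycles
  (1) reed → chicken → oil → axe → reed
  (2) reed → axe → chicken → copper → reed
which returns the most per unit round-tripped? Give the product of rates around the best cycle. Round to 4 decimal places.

0.9581

(1) 0.8347 × 0.2314 × 0.8935 × 5.312 = 0.91674
(2) 0.182 × 4.582 × 0.16 × 7.181 = 0.95815
Highest is cycle (2) at 0.9581 (≤1, no arbitrage).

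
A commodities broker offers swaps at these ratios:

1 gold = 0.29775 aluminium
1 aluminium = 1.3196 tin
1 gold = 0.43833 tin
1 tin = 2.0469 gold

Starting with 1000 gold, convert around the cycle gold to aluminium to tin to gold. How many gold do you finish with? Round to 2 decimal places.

804.25

1000 gold × 0.29775 = 297.75 aluminium
297.75 aluminium × 1.3196 = 392.9109 tin
392.9109 tin × 2.0469 = 804.24932121 gold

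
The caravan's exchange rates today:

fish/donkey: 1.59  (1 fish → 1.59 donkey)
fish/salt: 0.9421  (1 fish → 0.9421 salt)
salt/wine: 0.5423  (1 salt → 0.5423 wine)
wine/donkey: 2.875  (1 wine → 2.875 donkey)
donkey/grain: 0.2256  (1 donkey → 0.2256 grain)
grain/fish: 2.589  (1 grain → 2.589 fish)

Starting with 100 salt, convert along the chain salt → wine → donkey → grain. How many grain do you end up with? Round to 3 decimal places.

35.174

100 salt × 0.5423 = 54.23 wine
54.23 wine × 2.875 = 155.91125 donkey
155.91125 donkey × 0.2256 = 35.173578 grain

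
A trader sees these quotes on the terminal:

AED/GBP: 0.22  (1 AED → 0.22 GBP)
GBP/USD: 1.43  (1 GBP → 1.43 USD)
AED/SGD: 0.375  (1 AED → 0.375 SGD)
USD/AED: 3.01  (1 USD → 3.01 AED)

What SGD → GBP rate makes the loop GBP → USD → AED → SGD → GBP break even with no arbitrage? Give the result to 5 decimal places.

0.61954

Known legs of the cycle: 1.43 × 3.01 × 0.375 = 1.6141125
For no arbitrage the full-cycle product must be 1, so the missing rate is 1 / 1.6141125 ≈ 0.6195355.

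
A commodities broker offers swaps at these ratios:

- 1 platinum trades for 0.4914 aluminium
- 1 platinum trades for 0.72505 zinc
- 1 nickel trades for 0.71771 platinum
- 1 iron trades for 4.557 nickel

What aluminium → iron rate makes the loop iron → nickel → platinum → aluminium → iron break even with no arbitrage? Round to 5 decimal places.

Known legs of the cycle: 4.557 × 0.71771 × 0.4914 = 1.607175036558
For no arbitrage the full-cycle product must be 1, so the missing rate is 1 / 1.607175036558 ≈ 0.6222098.

0.62221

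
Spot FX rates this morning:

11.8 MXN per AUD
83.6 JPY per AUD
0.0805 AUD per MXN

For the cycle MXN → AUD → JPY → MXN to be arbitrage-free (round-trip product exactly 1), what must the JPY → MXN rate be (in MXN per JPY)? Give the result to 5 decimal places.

Known legs of the cycle: 0.0805 × 83.6 = 6.7298
For no arbitrage the full-cycle product must be 1, so the missing rate is 1 / 6.7298 ≈ 0.1485928.

0.14859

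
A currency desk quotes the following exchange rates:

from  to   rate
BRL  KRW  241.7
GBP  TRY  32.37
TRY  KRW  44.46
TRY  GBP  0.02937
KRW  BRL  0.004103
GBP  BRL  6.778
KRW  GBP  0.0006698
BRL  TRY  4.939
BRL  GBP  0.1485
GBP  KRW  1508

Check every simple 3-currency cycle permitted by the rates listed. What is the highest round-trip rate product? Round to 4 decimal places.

1.0973

BRL→KRW→GBP→BRL: 241.7 × 0.0006698 × 6.778 = 1.09729
BRL→TRY→GBP→BRL: 4.939 × 0.02937 × 6.778 = 0.98321
TRY→KRW→GBP→TRY: 44.46 × 0.0006698 × 32.37 = 0.96396
BRL→GBP→KRW→BRL: 0.1485 × 1508 × 0.004103 = 0.91882
BRL→TRY→KRW→BRL: 4.939 × 44.46 × 0.004103 = 0.90097
Maximum is BRL→KRW→GBP→BRL at 1.0973; arbitrage exists.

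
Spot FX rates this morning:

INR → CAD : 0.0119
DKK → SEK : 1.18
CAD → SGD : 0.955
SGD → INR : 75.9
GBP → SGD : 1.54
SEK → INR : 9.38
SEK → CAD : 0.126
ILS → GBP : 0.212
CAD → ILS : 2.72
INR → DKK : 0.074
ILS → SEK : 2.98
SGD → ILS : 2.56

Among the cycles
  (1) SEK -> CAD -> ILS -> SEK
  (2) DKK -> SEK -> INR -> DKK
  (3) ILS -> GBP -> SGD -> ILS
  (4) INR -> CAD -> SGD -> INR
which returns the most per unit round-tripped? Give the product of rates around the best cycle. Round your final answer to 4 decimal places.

1.0213

(1) 0.126 × 2.72 × 2.98 = 1.02131
(2) 1.18 × 9.38 × 0.074 = 0.81906
(3) 0.212 × 1.54 × 2.56 = 0.83579
(4) 0.0119 × 0.955 × 75.9 = 0.86257
Highest is cycle (1) at 1.0213 (>1, arbitrage).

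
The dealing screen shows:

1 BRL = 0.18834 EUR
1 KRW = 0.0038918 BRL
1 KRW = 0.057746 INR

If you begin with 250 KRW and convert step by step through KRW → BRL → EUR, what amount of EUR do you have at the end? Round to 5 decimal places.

250 KRW × 0.0038918 = 0.97295 BRL
0.97295 BRL × 0.18834 = 0.183245403 EUR

0.18325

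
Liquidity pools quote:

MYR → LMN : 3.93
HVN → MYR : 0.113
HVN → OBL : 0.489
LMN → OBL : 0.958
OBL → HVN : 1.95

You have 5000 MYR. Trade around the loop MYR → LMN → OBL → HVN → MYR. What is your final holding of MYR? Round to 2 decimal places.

4148.02

5000 MYR × 3.93 = 19650 LMN
19650 LMN × 0.958 = 18824.7 OBL
18824.7 OBL × 1.95 = 36708.165 HVN
36708.165 HVN × 0.113 = 4148.022645 MYR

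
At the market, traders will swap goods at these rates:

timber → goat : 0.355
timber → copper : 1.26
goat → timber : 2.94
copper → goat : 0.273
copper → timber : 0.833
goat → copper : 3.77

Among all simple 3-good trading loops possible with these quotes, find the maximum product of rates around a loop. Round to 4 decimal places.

timber→goat→copper→timber: 0.355 × 3.77 × 0.833 = 1.11485
timber→copper→goat→timber: 1.26 × 0.273 × 2.94 = 1.01130
Maximum is timber→goat→copper→timber at 1.1148; arbitrage exists.

1.1148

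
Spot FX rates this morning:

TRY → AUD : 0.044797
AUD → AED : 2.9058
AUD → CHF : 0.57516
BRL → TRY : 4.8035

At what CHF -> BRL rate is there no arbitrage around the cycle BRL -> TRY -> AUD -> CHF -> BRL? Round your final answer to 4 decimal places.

8.0799

Known legs of the cycle: 4.8035 × 0.044797 × 0.57516 = 0.12376430314482
For no arbitrage the full-cycle product must be 1, so the missing rate is 1 / 0.12376430314482 ≈ 8.079874.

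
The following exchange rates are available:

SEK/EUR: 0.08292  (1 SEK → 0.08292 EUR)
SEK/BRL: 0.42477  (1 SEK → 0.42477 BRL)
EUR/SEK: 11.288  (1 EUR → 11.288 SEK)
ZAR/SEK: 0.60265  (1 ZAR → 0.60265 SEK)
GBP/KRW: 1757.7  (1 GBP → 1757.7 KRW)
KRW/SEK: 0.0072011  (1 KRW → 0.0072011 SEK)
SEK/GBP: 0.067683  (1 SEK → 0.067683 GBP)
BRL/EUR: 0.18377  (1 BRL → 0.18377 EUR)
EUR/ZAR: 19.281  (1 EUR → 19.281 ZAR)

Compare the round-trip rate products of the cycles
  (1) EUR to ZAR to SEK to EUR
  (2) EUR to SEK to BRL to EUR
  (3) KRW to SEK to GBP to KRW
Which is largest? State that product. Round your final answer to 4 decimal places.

(1) 19.281 × 0.60265 × 0.08292 = 0.96351
(2) 11.288 × 0.42477 × 0.18377 = 0.88114
(3) 0.0072011 × 0.067683 × 1757.7 = 0.85669
Highest is cycle (1) at 0.9635 (≤1, no arbitrage).

0.9635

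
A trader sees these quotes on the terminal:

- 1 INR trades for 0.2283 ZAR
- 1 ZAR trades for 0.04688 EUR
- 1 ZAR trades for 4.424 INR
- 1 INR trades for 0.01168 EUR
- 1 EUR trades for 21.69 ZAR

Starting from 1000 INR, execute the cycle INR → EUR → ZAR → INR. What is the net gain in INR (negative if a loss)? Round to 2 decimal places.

1000 INR × 0.01168 = 11.68 EUR
11.68 EUR × 21.69 = 253.3392 ZAR
253.3392 ZAR × 4.424 = 1120.7726208 INR
Net change: 1120.7726208 − 1000 = 120.7726208 INR

120.77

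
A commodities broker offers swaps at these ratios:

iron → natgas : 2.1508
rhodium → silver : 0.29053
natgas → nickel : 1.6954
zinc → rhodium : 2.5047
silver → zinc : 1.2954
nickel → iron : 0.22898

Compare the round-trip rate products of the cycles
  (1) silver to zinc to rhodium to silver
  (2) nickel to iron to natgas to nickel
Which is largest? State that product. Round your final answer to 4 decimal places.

(1) 1.2954 × 2.5047 × 0.29053 = 0.94265
(2) 0.22898 × 2.1508 × 1.6954 = 0.83497
Highest is cycle (1) at 0.9427 (≤1, no arbitrage).

0.9427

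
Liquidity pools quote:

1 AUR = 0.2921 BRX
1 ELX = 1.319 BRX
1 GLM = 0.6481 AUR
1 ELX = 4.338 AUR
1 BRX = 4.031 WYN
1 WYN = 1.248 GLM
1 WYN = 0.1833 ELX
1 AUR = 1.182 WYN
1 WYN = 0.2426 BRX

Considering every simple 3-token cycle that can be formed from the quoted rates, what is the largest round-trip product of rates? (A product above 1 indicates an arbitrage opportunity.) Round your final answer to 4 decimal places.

0.9746

ELX→BRX→WYN→ELX: 1.319 × 4.031 × 0.1833 = 0.97459
GLM→AUR→WYN→GLM: 0.6481 × 1.182 × 1.248 = 0.95604
ELX→AUR→WYN→ELX: 4.338 × 1.182 × 0.1833 = 0.93987
Maximum is ELX→BRX→WYN→ELX at 0.9746; no arbitrage — every cycle loses value.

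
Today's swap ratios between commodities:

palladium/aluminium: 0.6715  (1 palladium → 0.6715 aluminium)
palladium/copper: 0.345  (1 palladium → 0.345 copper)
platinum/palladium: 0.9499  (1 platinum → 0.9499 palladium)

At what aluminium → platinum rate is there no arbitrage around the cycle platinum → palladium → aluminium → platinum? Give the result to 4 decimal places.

1.5677

Known legs of the cycle: 0.9499 × 0.6715 = 0.63785785
For no arbitrage the full-cycle product must be 1, so the missing rate is 1 / 0.63785785 ≈ 1.567747.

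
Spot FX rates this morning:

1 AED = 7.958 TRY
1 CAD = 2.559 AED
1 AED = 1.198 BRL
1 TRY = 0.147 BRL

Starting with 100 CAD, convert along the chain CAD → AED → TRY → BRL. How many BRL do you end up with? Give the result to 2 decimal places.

299.36

100 CAD × 2.559 = 255.9 AED
255.9 AED × 7.958 = 2036.4522 TRY
2036.4522 TRY × 0.147 = 299.3584734 BRL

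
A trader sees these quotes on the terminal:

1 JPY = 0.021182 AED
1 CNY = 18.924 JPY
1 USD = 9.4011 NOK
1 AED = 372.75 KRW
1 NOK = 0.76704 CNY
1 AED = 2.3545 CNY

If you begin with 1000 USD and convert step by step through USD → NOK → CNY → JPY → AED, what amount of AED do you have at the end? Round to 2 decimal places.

1000 USD × 9.4011 = 9401.1 NOK
9401.1 NOK × 0.76704 = 7211.019744 CNY
7211.019744 CNY × 18.924 = 136461.337635456 JPY
136461.337635456 JPY × 0.021182 = 2890.524053794228992 AED

2890.52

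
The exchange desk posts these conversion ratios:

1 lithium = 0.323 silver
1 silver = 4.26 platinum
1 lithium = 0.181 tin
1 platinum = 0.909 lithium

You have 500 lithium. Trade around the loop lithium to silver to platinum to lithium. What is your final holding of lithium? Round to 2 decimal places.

625.38

500 lithium × 0.323 = 161.5 silver
161.5 silver × 4.26 = 687.99 platinum
687.99 platinum × 0.909 = 625.38291 lithium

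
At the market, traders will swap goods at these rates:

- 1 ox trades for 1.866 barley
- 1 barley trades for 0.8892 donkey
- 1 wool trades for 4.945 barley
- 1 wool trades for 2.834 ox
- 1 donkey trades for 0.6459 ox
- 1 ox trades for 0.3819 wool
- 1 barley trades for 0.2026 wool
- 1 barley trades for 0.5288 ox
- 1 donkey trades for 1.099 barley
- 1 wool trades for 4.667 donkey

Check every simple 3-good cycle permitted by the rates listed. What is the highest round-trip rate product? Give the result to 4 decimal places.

1.1512

wool→donkey→ox→wool: 4.667 × 0.6459 × 0.3819 = 1.15121
ox→barley→donkey→ox: 1.866 × 0.8892 × 0.6459 = 1.07171
wool→ox→barley→wool: 2.834 × 1.866 × 0.2026 = 1.07140
wool→donkey→barley→wool: 4.667 × 1.099 × 0.2026 = 1.03914
wool→barley→ox→wool: 4.945 × 0.5288 × 0.3819 = 0.99864
Maximum is wool→donkey→ox→wool at 1.1512; arbitrage exists.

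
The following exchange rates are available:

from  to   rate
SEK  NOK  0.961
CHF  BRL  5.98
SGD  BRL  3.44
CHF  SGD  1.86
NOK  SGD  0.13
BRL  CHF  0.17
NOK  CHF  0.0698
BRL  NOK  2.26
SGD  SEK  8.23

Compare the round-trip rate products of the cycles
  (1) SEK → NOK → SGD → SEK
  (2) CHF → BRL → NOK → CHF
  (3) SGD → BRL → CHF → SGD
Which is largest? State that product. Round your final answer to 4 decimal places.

(1) 0.961 × 0.13 × 8.23 = 1.02817
(2) 5.98 × 2.26 × 0.0698 = 0.94333
(3) 3.44 × 0.17 × 1.86 = 1.08773
Highest is cycle (3) at 1.0877 (>1, arbitrage).

1.0877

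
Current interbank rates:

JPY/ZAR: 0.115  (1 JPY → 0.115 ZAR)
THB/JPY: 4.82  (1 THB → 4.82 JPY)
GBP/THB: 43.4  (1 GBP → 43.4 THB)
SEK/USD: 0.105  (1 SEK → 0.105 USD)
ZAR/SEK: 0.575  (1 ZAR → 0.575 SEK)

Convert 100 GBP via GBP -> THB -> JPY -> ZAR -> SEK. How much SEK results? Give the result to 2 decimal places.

100 GBP × 43.4 = 4340 THB
4340 THB × 4.82 = 20918.8 JPY
20918.8 JPY × 0.115 = 2405.662 ZAR
2405.662 ZAR × 0.575 = 1383.25565 SEK

1383.26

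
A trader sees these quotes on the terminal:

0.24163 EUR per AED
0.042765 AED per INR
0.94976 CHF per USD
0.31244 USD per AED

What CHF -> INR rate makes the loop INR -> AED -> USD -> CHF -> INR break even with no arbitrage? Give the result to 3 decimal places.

Known legs of the cycle: 0.042765 × 0.31244 × 0.94976 = 0.012690215010816
For no arbitrage the full-cycle product must be 1, so the missing rate is 1 / 0.012690215010816 ≈ 78.80087.

78.801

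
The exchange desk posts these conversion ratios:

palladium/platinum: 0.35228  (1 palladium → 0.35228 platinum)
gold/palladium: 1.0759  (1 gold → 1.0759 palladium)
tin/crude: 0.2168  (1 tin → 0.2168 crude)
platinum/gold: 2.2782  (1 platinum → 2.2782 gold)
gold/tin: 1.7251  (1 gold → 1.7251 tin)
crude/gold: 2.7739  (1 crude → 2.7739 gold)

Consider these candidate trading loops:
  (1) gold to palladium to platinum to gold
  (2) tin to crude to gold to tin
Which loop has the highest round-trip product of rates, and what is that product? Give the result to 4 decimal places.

1.0374

(1) 1.0759 × 0.35228 × 2.2782 = 0.86348
(2) 0.2168 × 2.7739 × 1.7251 = 1.03744
Highest is cycle (2) at 1.0374 (>1, arbitrage).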